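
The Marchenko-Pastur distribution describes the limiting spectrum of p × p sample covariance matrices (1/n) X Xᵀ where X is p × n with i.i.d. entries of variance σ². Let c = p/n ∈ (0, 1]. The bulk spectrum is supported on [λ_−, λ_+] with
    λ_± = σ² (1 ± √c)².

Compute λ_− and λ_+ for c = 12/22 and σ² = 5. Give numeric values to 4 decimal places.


c = 12/22 = 0.545455; √c = 0.738549.
λ_− = σ² (1 − √c)² = 5 · (1 − 0.738549)² = 5 · (0.261451)² = 0.341783.
λ_+ = σ² (1 + √c)² = 5 · (1 + 0.738549)² = 5 · (1.738549)² = 15.112762.

Rounded to 4 decimal places: λ_− ≈ 0.3418, λ_+ ≈ 15.1128.


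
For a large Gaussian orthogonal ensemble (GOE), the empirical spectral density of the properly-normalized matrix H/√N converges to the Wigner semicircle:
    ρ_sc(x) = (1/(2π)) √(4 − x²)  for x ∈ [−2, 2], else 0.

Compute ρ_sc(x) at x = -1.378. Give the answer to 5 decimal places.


ρ_sc(x) = (1/(2π)) √(4 − x²). With x = -1.378:
  4 − x² = 4 − (-1.378)² = 4 − 1.898884 = 2.101116.
  √(4 − x²) = 1.449523.
  1/(2π) = 0.159155.
  ρ_sc(-1.378) = 0.159155 · 1.449523 = 0.230699.

Rounded to 5 decimal places: ρ_sc(-1.378) ≈ 0.23070.


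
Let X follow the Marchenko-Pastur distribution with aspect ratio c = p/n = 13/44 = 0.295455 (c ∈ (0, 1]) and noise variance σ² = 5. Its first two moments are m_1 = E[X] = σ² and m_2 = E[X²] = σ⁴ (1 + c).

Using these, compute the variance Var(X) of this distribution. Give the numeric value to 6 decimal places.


m_1 = E[X] = σ² = 5, so m_1² = 25.
m_2 = E[X²] = σ⁴ (1 + c) = 25 · (1 + 0.295455) = 25 · 1.295455 = 32.386364.
(Note m_2 − m_1² simplifies to c · σ⁴ = 0.295455 · 25.)

Var(X) = m_2 − m_1² = 32.386364 − 25 = 7.386364.


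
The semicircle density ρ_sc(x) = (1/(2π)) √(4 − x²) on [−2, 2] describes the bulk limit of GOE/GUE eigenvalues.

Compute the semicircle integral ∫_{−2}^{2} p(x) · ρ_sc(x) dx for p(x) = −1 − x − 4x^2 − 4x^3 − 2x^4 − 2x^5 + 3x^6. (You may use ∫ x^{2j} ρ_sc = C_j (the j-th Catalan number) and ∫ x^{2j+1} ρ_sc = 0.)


Write p(x) = Σ a_i x^i, split into monomials and integrate each against ρ_sc separately.
Using ∫ x^{2j} ρ_sc = C_j = (1/(j+1)) C(2j, j) (Catalan numbers) and ∫ x^{2j+1} ρ_sc = 0 (odd monomials vanish by symmetry):
  i = 0 (even): a_0 · C_{0} = -1 · 1 = -1
  i = 1 (odd): ∫ x^1 ρ_sc = 0 (vanishes)
  i = 2 (even): a_2 · C_{1} = -4 · 1 = -4
  i = 3 (odd): ∫ x^3 ρ_sc = 0 (vanishes)
  i = 4 (even): a_4 · C_{2} = -2 · 2 = -4
  i = 5 (odd): ∫ x^5 ρ_sc = 0 (vanishes)
  i = 6 (even): a_6 · C_{3} = 3 · 5 = 15

Summing the contributions: ∫_{−2}^{2} p(x) ρ_sc(x) dx = (-1) + (-4) + (-4) + 15 = 6.


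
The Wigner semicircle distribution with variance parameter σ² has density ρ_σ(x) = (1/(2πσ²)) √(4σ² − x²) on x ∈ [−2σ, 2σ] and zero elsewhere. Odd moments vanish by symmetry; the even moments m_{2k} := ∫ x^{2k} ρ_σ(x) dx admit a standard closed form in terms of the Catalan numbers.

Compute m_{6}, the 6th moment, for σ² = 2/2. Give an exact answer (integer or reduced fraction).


By the scaled semicircle moment identity, m_{2k} = σ^{2k} · C_k with k = 3.
C_3 = (1/(k+1)) · C(2k, k) = (1/4) · C(6, 3) = (1/4) · 20 = 5.
σ^{2k} = (σ²)^k = (2/2)^3 = 1.

Therefore m_{6} = σ^{6} · C_3 = 1 · 5 = 5.


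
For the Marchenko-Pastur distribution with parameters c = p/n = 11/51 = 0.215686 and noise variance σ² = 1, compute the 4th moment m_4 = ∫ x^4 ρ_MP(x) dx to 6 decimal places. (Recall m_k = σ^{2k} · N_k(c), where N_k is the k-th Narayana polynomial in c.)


E[X⁴] = σ⁸ (1 + 6c + 6c² + c³) (fourth MP moment). With σ² = 1 (so σ⁸ = 1) and c = 11/51 = 0.215686: E[X⁴] = 1 · (1 + 6·0.215686 + 6·(0.215686)² + (0.215686)³) = 1 · 2.583275.

So E[X^4] = 2.583275.


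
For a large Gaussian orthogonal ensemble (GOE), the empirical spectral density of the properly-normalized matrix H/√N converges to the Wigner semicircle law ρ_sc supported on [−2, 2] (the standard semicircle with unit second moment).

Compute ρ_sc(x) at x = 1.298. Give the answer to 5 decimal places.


ρ_sc(x) = (1/(2π)) √(4 − x²). With x = 1.298:
  4 − x² = 4 − (1.298)² = 4 − 1.684804 = 2.315196.
  √(4 − x²) = 1.521577.
  1/(2π) = 0.159155.
  ρ_sc(1.298) = 0.159155 · 1.521577 = 0.242166.

Rounded to 5 decimal places: ρ_sc(1.298) ≈ 0.24217.


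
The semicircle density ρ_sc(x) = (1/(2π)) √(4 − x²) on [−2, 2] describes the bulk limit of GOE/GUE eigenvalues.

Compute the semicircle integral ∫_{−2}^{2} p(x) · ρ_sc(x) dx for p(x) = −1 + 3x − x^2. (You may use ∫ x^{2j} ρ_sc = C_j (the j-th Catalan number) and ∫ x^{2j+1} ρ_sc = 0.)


Write p(x) = Σ a_i x^i, split into monomials and integrate each against ρ_sc separately.
Using ∫ x^{2j} ρ_sc = C_j = (1/(j+1)) C(2j, j) (Catalan numbers) and ∫ x^{2j+1} ρ_sc = 0 (odd monomials vanish by symmetry):
  i = 0 (even): a_0 · C_{0} = -1 · 1 = -1
  i = 1 (odd): ∫ x^1 ρ_sc = 0 (vanishes)
  i = 2 (even): a_2 · C_{1} = -1 · 1 = -1

Summing the contributions: ∫_{−2}^{2} p(x) ρ_sc(x) dx = (-1) + (-1) = -2.


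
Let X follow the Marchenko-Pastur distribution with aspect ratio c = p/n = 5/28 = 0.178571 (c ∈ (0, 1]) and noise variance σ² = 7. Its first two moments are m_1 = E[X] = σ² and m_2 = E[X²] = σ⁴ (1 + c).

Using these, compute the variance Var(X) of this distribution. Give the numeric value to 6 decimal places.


m_1 = E[X] = σ² = 7, so m_1² = 49.
m_2 = E[X²] = σ⁴ (1 + c) = 49 · (1 + 0.178571) = 49 · 1.178571 = 57.750000.
(Note m_2 − m_1² simplifies to c · σ⁴ = 0.178571 · 49.)

Var(X) = m_2 − m_1² = 57.750000 − 49 = 8.750000.


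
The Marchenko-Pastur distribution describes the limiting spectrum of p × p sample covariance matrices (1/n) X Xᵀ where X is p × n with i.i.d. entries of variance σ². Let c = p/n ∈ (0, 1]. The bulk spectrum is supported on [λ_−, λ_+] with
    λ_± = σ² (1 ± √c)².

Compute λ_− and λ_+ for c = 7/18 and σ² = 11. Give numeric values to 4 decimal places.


c = 7/18 = 0.388889; √c = 0.623610.
λ_− = σ² (1 − √c)² = 11 · (1 − 0.623610)² = 11 · (0.376390)² = 1.558367.
λ_+ = σ² (1 + √c)² = 11 · (1 + 0.623610)² = 11 · (1.623610)² = 28.997188.

Rounded to 4 decimal places: λ_− ≈ 1.5584, λ_+ ≈ 28.9972.


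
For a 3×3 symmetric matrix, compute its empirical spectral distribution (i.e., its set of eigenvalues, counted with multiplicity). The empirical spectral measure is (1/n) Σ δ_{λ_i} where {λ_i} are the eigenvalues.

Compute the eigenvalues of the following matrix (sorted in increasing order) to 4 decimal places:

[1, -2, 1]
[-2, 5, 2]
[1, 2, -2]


Since M is real symmetric, all three eigenvalues are real; they are the roots of det(λI − M) = λ³ − (tr M) λ² + s λ − det M, where s is the sum of the principal 2×2 minors.
tr M = 1 + 5 + (-2) = 4.
s = (1·5 − (-2)²) + (1·(-2) − 1²) + (5·(-2) − 2²) = 1 + (-3) + (-14) = -16.
det M (expand along row 1) = 1·(-14) − (-2)·2 + 1·(-9) = -19.
Characteristic polynomial: λ³ − 4λ² − 16λ + 19 = 0.
Substitute λ = y + (tr M)/3 = y + 1.333333 to remove the quadratic term: y³ + p·y + q = 0 with p = s − (tr M)²/3 = -21.333333 and q = −2(tr M)³/27 + (tr M)·s/3 − det M = -7.074074.
Three real roots ⇒ use the trigonometric (Viète) form: r = 2√(−p/3) = 5.333333, φ = arccos(3q/(p·r)) = arccos(0.186523) = 1.383174 rad.
y_k = r·cos(φ/3 − 2πk/3) for k = 0, 1, 2 gives y = 4.776439, -0.333333, -4.443106.
λ_k = y_k + 1.333333 gives λ = 6.1098, 1.0000, -3.1098 (check: the sum is 4.0000 = tr M).

Eigenvalues sorted in increasing order: [-3.1098, 1.0000, 6.1098].


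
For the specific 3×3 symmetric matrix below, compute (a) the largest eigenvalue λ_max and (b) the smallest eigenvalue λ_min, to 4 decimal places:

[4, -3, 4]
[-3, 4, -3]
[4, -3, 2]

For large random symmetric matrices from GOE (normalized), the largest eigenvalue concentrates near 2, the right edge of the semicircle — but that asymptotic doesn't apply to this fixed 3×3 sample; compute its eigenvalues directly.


Since M is real symmetric, all three eigenvalues are real; they are the roots of det(λI − M) = λ³ − (tr M) λ² + s λ − det M, where s is the sum of the principal 2×2 minors.
tr M = 4 + 4 + 2 = 10.
s = (4·4 − (-3)²) + (4·2 − 4²) + (4·2 − (-3)²) = 7 + (-8) + (-1) = -2.
det M (expand along row 1) = 4·(-1) − (-3)·6 + 4·(-7) = -14.
Characteristic polynomial: λ³ − 10λ² − 2λ + 14 = 0.
Substitute λ = y + (tr M)/3 = y + 3.333333 to remove the quadratic term: y³ + p·y + q = 0 with p = s − (tr M)²/3 = -35.333333 and q = −2(tr M)³/27 + (tr M)·s/3 − det M = -66.740741.
Three real roots ⇒ use the trigonometric (Viète) form: r = 2√(−p/3) = 6.863753, φ = arccos(3q/(p·r)) = arccos(0.825593) = 0.599544 rad.
y_k = r·cos(φ/3 − 2πk/3) for k = 0, 1, 2 gives y = 6.727143, -2.183529, -4.543613.
λ_k = y_k + 3.333333 gives λ = 10.0605, 1.1498, -1.2103 (check: the sum is 10.0000 = tr M).

Hence λ_max = 10.0605 and λ_min = -1.2103.


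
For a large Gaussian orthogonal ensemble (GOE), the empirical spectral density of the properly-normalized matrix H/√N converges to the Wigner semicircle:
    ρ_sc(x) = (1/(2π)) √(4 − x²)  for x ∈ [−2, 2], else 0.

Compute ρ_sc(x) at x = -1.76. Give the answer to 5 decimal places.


ρ_sc(x) = (1/(2π)) √(4 − x²). With x = -1.76:
  4 − x² = 4 − (-1.76)² = 4 − 3.097600 = 0.902400.
  √(4 − x²) = 0.949947.
  1/(2π) = 0.159155.
  ρ_sc(-1.76) = 0.159155 · 0.949947 = 0.151189.

Rounded to 5 decimal places: ρ_sc(-1.76) ≈ 0.15119.


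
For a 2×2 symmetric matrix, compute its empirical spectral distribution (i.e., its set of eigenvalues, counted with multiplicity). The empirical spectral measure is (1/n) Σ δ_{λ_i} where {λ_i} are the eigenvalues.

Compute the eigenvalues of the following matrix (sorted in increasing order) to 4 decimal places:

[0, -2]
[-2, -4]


Since M is real symmetric, both eigenvalues are real; they are the roots of det(λI − M) = λ² − (tr M) λ + det M.
tr M = 0 + (-4) = -4.
det M = 0·(-4) − (-2)² = 0 − 4 = -4.
Characteristic polynomial: λ² + 4λ − 4 = 0.
Discriminant Δ = (tr M)² − 4·det M = 16 − (-16) = 32; √Δ = 5.656854.
λ = (tr M ± √Δ)/2 = (-4 ± 5.656854)/2, giving (tr M − √Δ)/2 = -4.8284 and (tr M + √Δ)/2 = 0.8284.

Eigenvalues sorted in increasing order: [-4.8284, 0.8284].


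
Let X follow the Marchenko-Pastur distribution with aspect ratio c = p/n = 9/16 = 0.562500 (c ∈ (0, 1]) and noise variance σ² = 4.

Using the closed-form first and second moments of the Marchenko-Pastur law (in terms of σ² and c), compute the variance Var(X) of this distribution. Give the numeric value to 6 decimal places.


Recall the MP moments m_1 = E[X] = σ² and m_2 = E[X²] = σ⁴ (1 + c).
m_1 = E[X] = σ² = 4, so m_1² = 16.
m_2 = E[X²] = σ⁴ (1 + c) = 16 · (1 + 0.562500) = 16 · 1.562500 = 25.000000.
(Note m_2 − m_1² simplifies to c · σ⁴ = 0.562500 · 16.)

Var(X) = m_2 − m_1² = 25.000000 − 16 = 9.000000.


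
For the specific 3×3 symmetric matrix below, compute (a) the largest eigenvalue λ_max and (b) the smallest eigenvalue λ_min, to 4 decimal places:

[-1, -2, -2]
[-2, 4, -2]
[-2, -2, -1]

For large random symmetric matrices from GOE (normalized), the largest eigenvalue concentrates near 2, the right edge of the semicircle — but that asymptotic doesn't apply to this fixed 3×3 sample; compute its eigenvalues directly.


Since M is real symmetric, all three eigenvalues are real; they are the roots of det(λI − M) = λ³ − (tr M) λ² + s λ − det M, where s is the sum of the principal 2×2 minors.
tr M = -1 + 4 + (-1) = 2.
s = ((-1)·4 − (-2)²) + ((-1)·(-1) − (-2)²) + (4·(-1) − (-2)²) = -8 + (-3) + (-8) = -19.
det M (expand along row 1) = (-1)·(-8) − (-2)·(-2) + (-2)·12 = -20.
Characteristic polynomial: λ³ − 2λ² − 19λ + 20 = 0.
Substitute λ = y + (tr M)/3 = y + 0.666667 to remove the quadratic term: y³ + p·y + q = 0 with p = s − (tr M)²/3 = -20.333333 and q = −2(tr M)³/27 + (tr M)·s/3 − det M = 6.740741.
Three real roots ⇒ use the trigonometric (Viète) form: r = 2√(−p/3) = 5.206833, φ = arccos(3q/(p·r)) = arccos(-0.191006) = 1.762983 rad.
y_k = r·cos(φ/3 − 2πk/3) for k = 0, 1, 2 gives y = 4.333333, 0.333333, -4.666667.
λ_k = y_k + 0.666667 gives λ = 5.0000, 1.0000, -4.0000 (check: the sum is 2.0000 = tr M).

Hence λ_max = 5.0000 and λ_min = -4.0000.


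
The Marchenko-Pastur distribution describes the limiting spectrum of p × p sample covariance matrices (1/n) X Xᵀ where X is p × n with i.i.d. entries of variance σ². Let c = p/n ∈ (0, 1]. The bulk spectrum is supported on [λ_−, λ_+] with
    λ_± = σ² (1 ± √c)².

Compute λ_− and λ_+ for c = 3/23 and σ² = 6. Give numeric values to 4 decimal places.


c = 3/23 = 0.130435; √c = 0.361158.
λ_− = σ² (1 − √c)² = 6 · (1 − 0.361158)² = 6 · (0.638842)² = 2.448718.
λ_+ = σ² (1 + √c)² = 6 · (1 + 0.361158)² = 6 · (1.361158)² = 11.116499.

Rounded to 4 decimal places: λ_− ≈ 2.4487, λ_+ ≈ 11.1165.


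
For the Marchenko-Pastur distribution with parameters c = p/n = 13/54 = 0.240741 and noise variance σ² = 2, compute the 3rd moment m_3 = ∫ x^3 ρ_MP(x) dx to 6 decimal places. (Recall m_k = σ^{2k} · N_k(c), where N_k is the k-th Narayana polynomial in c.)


E[X³] = σ⁶ (1 + 3c + c²) (third MP moment). With σ² = 2 (so σ⁶ = 8) and c = 13/54 = 0.240741: E[X³] = 8 · (1 + 3·0.240741 + (0.240741)²) = 8 · 1.780178.

So E[X^3] = 14.241427.


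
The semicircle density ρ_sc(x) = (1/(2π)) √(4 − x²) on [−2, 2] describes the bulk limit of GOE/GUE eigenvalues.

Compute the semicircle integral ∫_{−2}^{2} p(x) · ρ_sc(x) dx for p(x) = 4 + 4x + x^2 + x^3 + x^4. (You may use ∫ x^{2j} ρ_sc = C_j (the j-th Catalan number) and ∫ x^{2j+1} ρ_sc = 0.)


Write p(x) = Σ a_i x^i, split into monomials and integrate each against ρ_sc separately.
Using ∫ x^{2j} ρ_sc = C_j = (1/(j+1)) C(2j, j) (Catalan numbers) and ∫ x^{2j+1} ρ_sc = 0 (odd monomials vanish by symmetry):
  i = 0 (even): a_0 · C_{0} = 4 · 1 = 4
  i = 1 (odd): ∫ x^1 ρ_sc = 0 (vanishes)
  i = 2 (even): a_2 · C_{1} = 1 · 1 = 1
  i = 3 (odd): ∫ x^3 ρ_sc = 0 (vanishes)
  i = 4 (even): a_4 · C_{2} = 1 · 2 = 2

Summing the contributions: ∫_{−2}^{2} p(x) ρ_sc(x) dx = 4 + 1 + 2 = 7.


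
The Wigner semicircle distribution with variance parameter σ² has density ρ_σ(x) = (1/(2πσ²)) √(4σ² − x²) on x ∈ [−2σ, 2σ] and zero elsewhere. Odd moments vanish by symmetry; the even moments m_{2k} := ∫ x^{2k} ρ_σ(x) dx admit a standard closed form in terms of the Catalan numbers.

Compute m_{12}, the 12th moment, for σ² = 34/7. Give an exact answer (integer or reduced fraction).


By the scaled semicircle moment identity, m_{2k} = σ^{2k} · C_k with k = 6.
C_6 = (1/(k+1)) · C(2k, k) = (1/7) · C(12, 6) = (1/7) · 924 = 132.
σ^{2k} = (σ²)^k = (34/7)^6 = 1544804416/117649.

Therefore m_{12} = σ^{12} · C_6 = (1544804416/117649) · 132 = 203914182912/117649.


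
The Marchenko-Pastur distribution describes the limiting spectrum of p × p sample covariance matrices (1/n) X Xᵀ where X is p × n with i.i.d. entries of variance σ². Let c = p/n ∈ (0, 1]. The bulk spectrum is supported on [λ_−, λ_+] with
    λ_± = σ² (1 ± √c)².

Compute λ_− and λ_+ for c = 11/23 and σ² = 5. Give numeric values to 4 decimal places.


c = 11/23 = 0.478261; √c = 0.691564.
λ_− = σ² (1 − √c)² = 5 · (1 − 0.691564)² = 5 · (0.308436)² = 0.475664.
λ_+ = σ² (1 + √c)² = 5 · (1 + 0.691564)² = 5 · (1.691564)² = 14.306945.

Rounded to 4 decimal places: λ_− ≈ 0.4757, λ_+ ≈ 14.3069.


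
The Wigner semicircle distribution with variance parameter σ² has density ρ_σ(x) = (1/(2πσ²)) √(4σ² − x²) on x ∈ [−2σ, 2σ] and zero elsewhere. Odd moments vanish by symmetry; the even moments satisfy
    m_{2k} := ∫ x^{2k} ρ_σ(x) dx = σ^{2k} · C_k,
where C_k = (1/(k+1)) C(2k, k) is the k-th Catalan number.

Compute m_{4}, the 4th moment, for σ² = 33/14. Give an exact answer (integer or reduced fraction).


By the scaled semicircle moment identity, m_{2k} = σ^{2k} · C_k with k = 2.
C_2 = (1/(k+1)) · C(2k, k) = (1/3) · C(4, 2) = (1/3) · 6 = 2.
σ^{2k} = (σ²)^k = (33/14)^2 = 1089/196.

Therefore m_{4} = σ^{4} · C_2 = (1089/196) · 2 = 1089/98.


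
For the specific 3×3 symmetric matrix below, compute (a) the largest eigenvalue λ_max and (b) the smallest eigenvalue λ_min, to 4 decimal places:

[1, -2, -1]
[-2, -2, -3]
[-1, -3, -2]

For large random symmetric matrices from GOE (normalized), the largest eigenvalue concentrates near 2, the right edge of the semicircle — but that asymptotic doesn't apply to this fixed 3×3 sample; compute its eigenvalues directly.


Since M is real symmetric, all three eigenvalues are real; they are the roots of det(λI − M) = λ³ − (tr M) λ² + s λ − det M, where s is the sum of the principal 2×2 minors.
tr M = 1 + (-2) + (-2) = -3.
s = (1·(-2) − (-2)²) + (1·(-2) − (-1)²) + ((-2)·(-2) − (-3)²) = -6 + (-3) + (-5) = -14.
det M (expand along row 1) = 1·(-5) − (-2)·1 + (-1)·4 = -7.
Characteristic polynomial: λ³ + 3λ² − 14λ + 7 = 0.
Substitute λ = y + (tr M)/3 = y − 1.000000 to remove the quadratic term: y³ + p·y + q = 0 with p = s − (tr M)²/3 = -17.000000 and q = −2(tr M)³/27 + (tr M)·s/3 − det M = 23.000000.
Three real roots ⇒ use the trigonometric (Viète) form: r = 2√(−p/3) = 4.760952, φ = arccos(3q/(p·r)) = arccos(-0.852523) = 2.591591 rad.
y_k = r·cos(φ/3 − 2πk/3) for k = 0, 1, 2 gives y = 3.092261, 1.588904, -4.681165.
λ_k = y_k − 1.000000 gives λ = 2.0923, 0.5889, -5.6812 (check: the sum is -3.0000 = tr M).

Hence λ_max = 2.0923 and λ_min = -5.6812.


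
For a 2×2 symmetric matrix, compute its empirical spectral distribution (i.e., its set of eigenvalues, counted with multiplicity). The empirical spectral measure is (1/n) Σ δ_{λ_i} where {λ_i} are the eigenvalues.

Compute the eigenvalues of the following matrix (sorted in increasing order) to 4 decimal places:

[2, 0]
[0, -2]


Since M is real symmetric, both eigenvalues are real; they are the roots of det(λI − M) = λ² − (tr M) λ + det M.
tr M = 2 + (-2) = 0.
det M = 2·(-2) − 0² = -4 − 0 = -4.
Characteristic polynomial: λ² − 4 = 0.
Discriminant Δ = (tr M)² − 4·det M = 0 − (-16) = 16; √Δ = 4.000000.
λ = (tr M ± √Δ)/2 = (0 ± 4.000000)/2, giving (tr M − √Δ)/2 = -2.0000 and (tr M + √Δ)/2 = 2.0000.

Eigenvalues sorted in increasing order: [-2.0000, 2.0000].


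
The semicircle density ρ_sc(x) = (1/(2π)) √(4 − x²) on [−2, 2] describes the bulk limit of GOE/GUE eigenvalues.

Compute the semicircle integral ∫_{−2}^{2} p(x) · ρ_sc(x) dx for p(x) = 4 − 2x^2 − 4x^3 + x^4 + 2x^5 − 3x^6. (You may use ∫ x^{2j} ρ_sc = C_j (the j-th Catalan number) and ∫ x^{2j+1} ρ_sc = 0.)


Write p(x) = Σ a_i x^i, split into monomials and integrate each against ρ_sc separately.
Using ∫ x^{2j} ρ_sc = C_j = (1/(j+1)) C(2j, j) (Catalan numbers) and ∫ x^{2j+1} ρ_sc = 0 (odd monomials vanish by symmetry):
  i = 0 (even): a_0 · C_{0} = 4 · 1 = 4
  i = 2 (even): a_2 · C_{1} = -2 · 1 = -2
  i = 3 (odd): ∫ x^3 ρ_sc = 0 (vanishes)
  i = 4 (even): a_4 · C_{2} = 1 · 2 = 2
  i = 5 (odd): ∫ x^5 ρ_sc = 0 (vanishes)
  i = 6 (even): a_6 · C_{3} = -3 · 5 = -15

Summing the contributions: ∫_{−2}^{2} p(x) ρ_sc(x) dx = 4 + (-2) + 2 + (-15) = -11.


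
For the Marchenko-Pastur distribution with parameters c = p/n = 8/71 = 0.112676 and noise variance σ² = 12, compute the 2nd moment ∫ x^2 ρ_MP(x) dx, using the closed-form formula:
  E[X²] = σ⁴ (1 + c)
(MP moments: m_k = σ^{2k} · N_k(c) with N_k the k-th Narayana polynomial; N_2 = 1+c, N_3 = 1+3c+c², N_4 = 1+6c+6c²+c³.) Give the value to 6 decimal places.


E[X²] = σ⁴ (1 + c) (second MP moment). With σ² = 12 (so σ⁴ = 144) and c = 8/71 = 0.112676: E[X²] = 144 · (1 + 0.112676) = 144 · 1.112676.

So E[X^2] = 160.225352.


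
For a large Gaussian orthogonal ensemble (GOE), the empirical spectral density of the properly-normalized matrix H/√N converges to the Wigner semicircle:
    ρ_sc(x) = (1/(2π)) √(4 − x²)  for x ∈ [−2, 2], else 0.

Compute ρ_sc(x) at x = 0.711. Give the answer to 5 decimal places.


ρ_sc(x) = (1/(2π)) √(4 − x²). With x = 0.711:
  4 − x² = 4 − (0.711)² = 4 − 0.505521 = 3.494479.
  √(4 − x²) = 1.869353.
  1/(2π) = 0.159155.
  ρ_sc(0.711) = 0.159155 · 1.869353 = 0.297517.

Rounded to 5 decimal places: ρ_sc(0.711) ≈ 0.29752.


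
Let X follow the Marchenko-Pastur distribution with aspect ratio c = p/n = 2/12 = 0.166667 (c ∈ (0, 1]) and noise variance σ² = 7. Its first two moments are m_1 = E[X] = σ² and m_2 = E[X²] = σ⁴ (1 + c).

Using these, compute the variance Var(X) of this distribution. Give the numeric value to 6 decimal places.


m_1 = E[X] = σ² = 7, so m_1² = 49.
m_2 = E[X²] = σ⁴ (1 + c) = 49 · (1 + 0.166667) = 49 · 1.166667 = 57.166667.
(Note m_2 − m_1² simplifies to c · σ⁴ = 0.166667 · 49.)

Var(X) = m_2 − m_1² = 57.166667 − 49 = 8.166667.


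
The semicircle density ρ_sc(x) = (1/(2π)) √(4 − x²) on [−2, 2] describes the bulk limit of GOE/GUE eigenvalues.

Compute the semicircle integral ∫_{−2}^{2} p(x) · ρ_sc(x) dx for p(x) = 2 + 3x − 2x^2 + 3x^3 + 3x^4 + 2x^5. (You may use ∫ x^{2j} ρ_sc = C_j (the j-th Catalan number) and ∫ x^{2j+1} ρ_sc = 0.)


Write p(x) = Σ a_i x^i, split into monomials and integrate each against ρ_sc separately.
Using ∫ x^{2j} ρ_sc = C_j = (1/(j+1)) C(2j, j) (Catalan numbers) and ∫ x^{2j+1} ρ_sc = 0 (odd monomials vanish by symmetry):
  i = 0 (even): a_0 · C_{0} = 2 · 1 = 2
  i = 1 (odd): ∫ x^1 ρ_sc = 0 (vanishes)
  i = 2 (even): a_2 · C_{1} = -2 · 1 = -2
  i = 3 (odd): ∫ x^3 ρ_sc = 0 (vanishes)
  i = 4 (even): a_4 · C_{2} = 3 · 2 = 6
  i = 5 (odd): ∫ x^5 ρ_sc = 0 (vanishes)

Summing the contributions: ∫_{−2}^{2} p(x) ρ_sc(x) dx = 2 + (-2) + 6 = 6.


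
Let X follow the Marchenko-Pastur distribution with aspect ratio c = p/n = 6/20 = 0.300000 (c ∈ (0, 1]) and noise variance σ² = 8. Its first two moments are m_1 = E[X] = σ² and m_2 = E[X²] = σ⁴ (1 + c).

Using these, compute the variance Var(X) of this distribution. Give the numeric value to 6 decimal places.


m_1 = E[X] = σ² = 8, so m_1² = 64.
m_2 = E[X²] = σ⁴ (1 + c) = 64 · (1 + 0.300000) = 64 · 1.300000 = 83.200000.
(Note m_2 − m_1² simplifies to c · σ⁴ = 0.300000 · 64.)

Var(X) = m_2 − m_1² = 83.200000 − 64 = 19.200000.


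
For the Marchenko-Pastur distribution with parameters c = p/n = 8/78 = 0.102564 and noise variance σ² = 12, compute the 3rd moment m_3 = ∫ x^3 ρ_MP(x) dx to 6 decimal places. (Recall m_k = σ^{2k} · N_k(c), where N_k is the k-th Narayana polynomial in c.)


E[X³] = σ⁶ (1 + 3c + c²) (third MP moment). With σ² = 12 (so σ⁶ = 1728) and c = 8/78 = 0.102564: E[X³] = 1728 · (1 + 3·0.102564 + (0.102564)²) = 1728 · 1.318212.

So E[X^3] = 2277.869822.


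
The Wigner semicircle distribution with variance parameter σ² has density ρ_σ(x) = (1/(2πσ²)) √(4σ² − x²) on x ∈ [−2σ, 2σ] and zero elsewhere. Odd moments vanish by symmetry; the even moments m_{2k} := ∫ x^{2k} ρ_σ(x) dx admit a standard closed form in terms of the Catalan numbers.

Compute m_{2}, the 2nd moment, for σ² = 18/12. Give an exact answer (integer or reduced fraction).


By the scaled semicircle moment identity, m_{2k} = σ^{2k} · C_k with k = 1.
C_1 = (1/(k+1)) · C(2k, k) = (1/2) · C(2, 1) = (1/2) · 2 = 1.
σ^{2k} = (σ²)^k = (18/12)^1 = 3/2.

Therefore m_{2} = σ^{2} · C_1 = (3/2) · 1 = 3/2.


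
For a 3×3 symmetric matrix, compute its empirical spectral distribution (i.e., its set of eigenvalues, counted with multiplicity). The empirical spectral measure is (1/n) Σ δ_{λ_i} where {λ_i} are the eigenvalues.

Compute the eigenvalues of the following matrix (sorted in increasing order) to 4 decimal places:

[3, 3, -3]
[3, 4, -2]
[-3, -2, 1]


Since M is real symmetric, all three eigenvalues are real; they are the roots of det(λI − M) = λ³ − (tr M) λ² + s λ − det M, where s is the sum of the principal 2×2 minors.
tr M = 3 + 4 + 1 = 8.
s = (3·4 − 3²) + (3·1 − (-3)²) + (4·1 − (-2)²) = 3 + (-6) + 0 = -3.
det M (expand along row 1) = 3·0 − 3·(-3) + (-3)·6 = -9.
Characteristic polynomial: λ³ − 8λ² − 3λ + 9 = 0.
Substitute λ = y + (tr M)/3 = y + 2.666667 to remove the quadratic term: y³ + p·y + q = 0 with p = s − (tr M)²/3 = -24.333333 and q = −2(tr M)³/27 + (tr M)·s/3 − det M = -36.925926.
Three real roots ⇒ use the trigonometric (Viète) form: r = 2√(−p/3) = 5.696002, φ = arccos(3q/(p·r)) = arccos(0.799247) = 0.644755 rad.
y_k = r·cos(φ/3 − 2πk/3) for k = 0, 1, 2 gives y = 5.564959, -1.730454, -3.834505.
λ_k = y_k + 2.666667 gives λ = 8.2316, 0.9362, -1.1678 (check: the sum is 8.0000 = tr M).

Eigenvalues sorted in increasing order: [-1.1678, 0.9362, 8.2316].


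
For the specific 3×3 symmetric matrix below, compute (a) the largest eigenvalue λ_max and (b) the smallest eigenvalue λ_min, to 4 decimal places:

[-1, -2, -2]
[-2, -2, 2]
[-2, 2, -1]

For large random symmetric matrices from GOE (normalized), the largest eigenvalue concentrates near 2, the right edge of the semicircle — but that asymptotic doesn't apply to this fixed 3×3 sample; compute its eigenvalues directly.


Since M is real symmetric, all three eigenvalues are real; they are the roots of det(λI − M) = λ³ − (tr M) λ² + s λ − det M, where s is the sum of the principal 2×2 minors.
tr M = -1 + (-2) + (-1) = -4.
s = ((-1)·(-2) − (-2)²) + ((-1)·(-1) − (-2)²) + ((-2)·(-1) − 2²) = -2 + (-3) + (-2) = -7.
det M (expand along row 1) = (-1)·(-2) − (-2)·6 + (-2)·(-8) = 30.
Characteristic polynomial: λ³ + 4λ² − 7λ − 30 = 0.
Substitute λ = y + (tr M)/3 = y − 1.333333 to remove the quadratic term: y³ + p·y + q = 0 with p = s − (tr M)²/3 = -12.333333 and q = −2(tr M)³/27 + (tr M)·s/3 − det M = -15.925926.
Three real roots ⇒ use the trigonometric (Viète) form: r = 2√(−p/3) = 4.055175, φ = arccos(3q/(p·r)) = arccos(0.955291) = 0.300152 rad.
y_k = r·cos(φ/3 − 2πk/3) for k = 0, 1, 2 gives y = 4.034895, -1.666667, -2.368229.
λ_k = y_k − 1.333333 gives λ = 2.7016, -3.0000, -3.7016 (check: the sum is -4.0000 = tr M).

Hence λ_max = 2.7016 and λ_min = -3.7016.


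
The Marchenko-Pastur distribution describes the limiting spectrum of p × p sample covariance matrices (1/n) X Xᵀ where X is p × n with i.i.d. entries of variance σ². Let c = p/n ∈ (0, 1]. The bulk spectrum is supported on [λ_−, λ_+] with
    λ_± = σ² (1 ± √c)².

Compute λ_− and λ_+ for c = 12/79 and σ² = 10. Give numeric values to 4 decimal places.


c = 12/79 = 0.151899; √c = 0.389742.
λ_− = σ² (1 − √c)² = 10 · (1 − 0.389742)² = 10 · (0.610258)² = 3.724150.
λ_+ = σ² (1 + √c)² = 10 · (1 + 0.389742)² = 10 · (1.389742)² = 19.313825.

Rounded to 4 decimal places: λ_− ≈ 3.7241, λ_+ ≈ 19.3138.


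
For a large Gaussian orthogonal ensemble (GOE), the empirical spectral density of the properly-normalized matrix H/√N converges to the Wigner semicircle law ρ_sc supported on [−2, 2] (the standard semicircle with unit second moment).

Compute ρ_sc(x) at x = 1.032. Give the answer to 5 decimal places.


ρ_sc(x) = (1/(2π)) √(4 − x²). With x = 1.032:
  4 − x² = 4 − (1.032)² = 4 − 1.065024 = 2.934976.
  √(4 − x²) = 1.713177.
  1/(2π) = 0.159155.
  ρ_sc(1.032) = 0.159155 · 1.713177 = 0.272661.

Rounded to 5 decimal places: ρ_sc(1.032) ≈ 0.27266.


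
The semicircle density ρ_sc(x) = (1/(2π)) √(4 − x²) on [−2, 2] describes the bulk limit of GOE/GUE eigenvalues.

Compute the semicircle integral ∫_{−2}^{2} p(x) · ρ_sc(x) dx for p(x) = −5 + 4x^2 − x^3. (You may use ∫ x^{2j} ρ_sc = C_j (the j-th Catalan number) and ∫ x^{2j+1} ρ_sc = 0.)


Write p(x) = Σ a_i x^i, split into monomials and integrate each against ρ_sc separately.
Using ∫ x^{2j} ρ_sc = C_j = (1/(j+1)) C(2j, j) (Catalan numbers) and ∫ x^{2j+1} ρ_sc = 0 (odd monomials vanish by symmetry):
  i = 0 (even): a_0 · C_{0} = -5 · 1 = -5
  i = 2 (even): a_2 · C_{1} = 4 · 1 = 4
  i = 3 (odd): ∫ x^3 ρ_sc = 0 (vanishes)

Summing the contributions: ∫_{−2}^{2} p(x) ρ_sc(x) dx = (-5) + 4 = -1.


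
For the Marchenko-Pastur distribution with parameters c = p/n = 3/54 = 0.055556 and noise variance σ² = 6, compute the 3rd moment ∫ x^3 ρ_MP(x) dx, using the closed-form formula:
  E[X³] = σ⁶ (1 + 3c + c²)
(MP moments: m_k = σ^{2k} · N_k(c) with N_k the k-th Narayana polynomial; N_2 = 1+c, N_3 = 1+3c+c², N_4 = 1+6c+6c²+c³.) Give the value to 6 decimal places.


E[X³] = σ⁶ (1 + 3c + c²) (third MP moment). With σ² = 6 (so σ⁶ = 216) and c = 3/54 = 0.055556: E[X³] = 216 · (1 + 3·0.055556 + (0.055556)²) = 216 · 1.169753.

So E[X^3] = 252.666667.


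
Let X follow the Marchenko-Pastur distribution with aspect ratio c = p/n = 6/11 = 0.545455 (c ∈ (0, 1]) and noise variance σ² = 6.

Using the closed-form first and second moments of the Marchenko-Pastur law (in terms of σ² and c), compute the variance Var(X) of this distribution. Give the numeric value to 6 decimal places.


Recall the MP moments m_1 = E[X] = σ² and m_2 = E[X²] = σ⁴ (1 + c).
m_1 = E[X] = σ² = 6, so m_1² = 36.
m_2 = E[X²] = σ⁴ (1 + c) = 36 · (1 + 0.545455) = 36 · 1.545455 = 55.636364.
(Note m_2 − m_1² simplifies to c · σ⁴ = 0.545455 · 36.)

Var(X) = m_2 − m_1² = 55.636364 − 36 = 19.636364.


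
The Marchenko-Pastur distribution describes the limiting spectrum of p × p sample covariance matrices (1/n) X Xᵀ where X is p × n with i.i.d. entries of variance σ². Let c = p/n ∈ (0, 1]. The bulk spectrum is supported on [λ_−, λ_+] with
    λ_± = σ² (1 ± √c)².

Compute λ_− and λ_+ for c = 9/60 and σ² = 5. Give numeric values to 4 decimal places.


c = 9/60 = 0.150000; √c = 0.387298.
λ_− = σ² (1 − √c)² = 5 · (1 − 0.387298)² = 5 · (0.612702)² = 1.877017.
λ_+ = σ² (1 + √c)² = 5 · (1 + 0.387298)² = 5 · (1.387298)² = 9.622983.

Rounded to 4 decimal places: λ_− ≈ 1.8770, λ_+ ≈ 9.6230.


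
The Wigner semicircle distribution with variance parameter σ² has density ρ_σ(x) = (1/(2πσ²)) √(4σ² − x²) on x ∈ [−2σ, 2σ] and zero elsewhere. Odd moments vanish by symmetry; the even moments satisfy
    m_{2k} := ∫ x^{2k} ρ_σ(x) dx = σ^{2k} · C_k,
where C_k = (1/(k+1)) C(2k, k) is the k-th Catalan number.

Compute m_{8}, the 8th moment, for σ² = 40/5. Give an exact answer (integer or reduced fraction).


By the scaled semicircle moment identity, m_{2k} = σ^{2k} · C_k with k = 4.
C_4 = (1/(k+1)) · C(2k, k) = (1/5) · C(8, 4) = (1/5) · 70 = 14.
σ^{2k} = (σ²)^k = (40/5)^4 = 4096.

Therefore m_{8} = σ^{8} · C_4 = 4096 · 14 = 57344.


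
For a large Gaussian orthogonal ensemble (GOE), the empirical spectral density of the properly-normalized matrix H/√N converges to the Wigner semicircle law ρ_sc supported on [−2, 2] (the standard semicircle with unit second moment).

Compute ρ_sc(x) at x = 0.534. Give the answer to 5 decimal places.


ρ_sc(x) = (1/(2π)) √(4 − x²). With x = 0.534:
  4 − x² = 4 − (0.534)² = 4 − 0.285156 = 3.714844.
  √(4 − x²) = 1.927393.
  1/(2π) = 0.159155.
  ρ_sc(0.534) = 0.159155 · 1.927393 = 0.306754.

Rounded to 5 decimal places: ρ_sc(0.534) ≈ 0.30675.


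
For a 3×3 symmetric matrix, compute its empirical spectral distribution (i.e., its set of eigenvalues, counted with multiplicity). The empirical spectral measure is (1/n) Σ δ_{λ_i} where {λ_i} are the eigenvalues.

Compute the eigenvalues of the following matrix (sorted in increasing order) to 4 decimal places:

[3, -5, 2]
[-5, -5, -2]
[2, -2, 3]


Since M is real symmetric, all three eigenvalues are real; they are the roots of det(λI − M) = λ³ − (tr M) λ² + s λ − det M, where s is the sum of the principal 2×2 minors.
tr M = 3 + (-5) + 3 = 1.
s = (3·(-5) − (-5)²) + (3·3 − 2²) + ((-5)·3 − (-2)²) = -40 + 5 + (-19) = -54.
det M (expand along row 1) = 3·(-19) − (-5)·(-11) + 2·20 = -72.
Characteristic polynomial: λ³ − λ² − 54λ + 72 = 0.
Substitute λ = y + (tr M)/3 = y + 0.333333 to remove the quadratic term: y³ + p·y + q = 0 with p = s − (tr M)²/3 = -54.333333 and q = −2(tr M)³/27 + (tr M)·s/3 − det M = 53.925926.
Three real roots ⇒ use the trigonometric (Viète) form: r = 2√(−p/3) = 8.511430, φ = arccos(3q/(p·r)) = arccos(-0.349824) = 1.928180 rad.
y_k = r·cos(φ/3 − 2πk/3) for k = 0, 1, 2 gives y = 6.813097, 1.011552, -7.824649.
λ_k = y_k + 0.333333 gives λ = 7.1464, 1.3449, -7.4913 (check: the sum is 1.0000 = tr M).

Eigenvalues sorted in increasing order: [-7.4913, 1.3449, 7.1464].


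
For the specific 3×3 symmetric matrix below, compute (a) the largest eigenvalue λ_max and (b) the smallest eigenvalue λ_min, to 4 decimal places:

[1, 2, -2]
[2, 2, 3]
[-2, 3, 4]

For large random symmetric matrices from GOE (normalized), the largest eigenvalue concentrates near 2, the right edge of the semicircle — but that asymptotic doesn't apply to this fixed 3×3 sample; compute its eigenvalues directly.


Since M is real symmetric, all three eigenvalues are real; they are the roots of det(λI − M) = λ³ − (tr M) λ² + s λ − det M, where s is the sum of the principal 2×2 minors.
tr M = 1 + 2 + 4 = 7.
s = (1·2 − 2²) + (1·4 − (-2)²) + (2·4 − 3²) = -2 + 0 + (-1) = -3.
det M (expand along row 1) = 1·(-1) − 2·14 + (-2)·10 = -49.
Characteristic polynomial: λ³ − 7λ² − 3λ + 49 = 0.
Substitute λ = y + (tr M)/3 = y + 2.333333 to remove the quadratic term: y³ + p·y + q = 0 with p = s − (tr M)²/3 = -19.333333 and q = −2(tr M)³/27 + (tr M)·s/3 − det M = 16.592593.
Three real roots ⇒ use the trigonometric (Viète) form: r = 2√(−p/3) = 5.077182, φ = arccos(3q/(p·r)) = arccos(-0.507114) = 2.102630 rad.
y_k = r·cos(φ/3 − 2πk/3) for k = 0, 1, 2 gives y = 3.880374, 0.895365, -4.775739.
λ_k = y_k + 2.333333 gives λ = 6.2137, 3.2287, -2.4424 (check: the sum is 7.0000 = tr M).

Hence λ_max = 6.2137 and λ_min = -2.4424.


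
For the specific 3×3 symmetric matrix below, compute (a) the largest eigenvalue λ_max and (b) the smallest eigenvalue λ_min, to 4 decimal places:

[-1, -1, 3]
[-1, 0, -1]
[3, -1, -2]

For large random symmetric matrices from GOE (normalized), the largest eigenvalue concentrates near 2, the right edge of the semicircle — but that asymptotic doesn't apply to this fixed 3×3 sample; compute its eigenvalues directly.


Since M is real symmetric, all three eigenvalues are real; they are the roots of det(λI − M) = λ³ − (tr M) λ² + s λ − det M, where s is the sum of the principal 2×2 minors.
tr M = -1 + 0 + (-2) = -3.
s = ((-1)·0 − (-1)²) + ((-1)·(-2) − 3²) + (0·(-2) − (-1)²) = -1 + (-7) + (-1) = -9.
det M (expand along row 1) = (-1)·(-1) − (-1)·5 + 3·1 = 9.
Characteristic polynomial: λ³ + 3λ² − 9λ − 9 = 0.
Substitute λ = y + (tr M)/3 = y − 1.000000 to remove the quadratic term: y³ + p·y + q = 0 with p = s − (tr M)²/3 = -12.000000 and q = −2(tr M)³/27 + (tr M)·s/3 − det M = 2.000000.
Three real roots ⇒ use the trigonometric (Viète) form: r = 2√(−p/3) = 4.000000, φ = arccos(3q/(p·r)) = arccos(-0.125000) = 1.696124 rad.
y_k = r·cos(φ/3 − 2πk/3) for k = 0, 1, 2 gives y = 3.377552, 0.167055, -3.544607.
λ_k = y_k − 1.000000 gives λ = 2.3776, -0.8329, -4.5446 (check: the sum is -3.0000 = tr M).

Hence λ_max = 2.3776 and λ_min = -4.5446.


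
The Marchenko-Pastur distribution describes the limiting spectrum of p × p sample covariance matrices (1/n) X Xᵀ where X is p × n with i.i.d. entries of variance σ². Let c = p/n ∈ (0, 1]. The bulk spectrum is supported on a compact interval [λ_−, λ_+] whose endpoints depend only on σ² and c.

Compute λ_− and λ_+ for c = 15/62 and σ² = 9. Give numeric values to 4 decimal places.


c = 15/62 = 0.241935; √c = 0.491869.
λ_− = σ² (1 − √c)² = 9 · (1 − 0.491869)² = 9 · (0.508131)² = 2.323771.
λ_+ = σ² (1 + √c)² = 9 · (1 + 0.491869)² = 9 · (1.491869)² = 20.031068.

Rounded to 4 decimal places: λ_− ≈ 2.3238, λ_+ ≈ 20.0311.


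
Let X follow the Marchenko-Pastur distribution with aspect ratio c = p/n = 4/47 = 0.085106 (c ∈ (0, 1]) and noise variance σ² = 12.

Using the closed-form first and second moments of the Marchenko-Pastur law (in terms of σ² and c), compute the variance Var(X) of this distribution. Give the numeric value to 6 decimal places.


Recall the MP moments m_1 = E[X] = σ² and m_2 = E[X²] = σ⁴ (1 + c).
m_1 = E[X] = σ² = 12, so m_1² = 144.
m_2 = E[X²] = σ⁴ (1 + c) = 144 · (1 + 0.085106) = 144 · 1.085106 = 156.255319.
(Note m_2 − m_1² simplifies to c · σ⁴ = 0.085106 · 144.)

Var(X) = m_2 − m_1² = 156.255319 − 144 = 12.255319.


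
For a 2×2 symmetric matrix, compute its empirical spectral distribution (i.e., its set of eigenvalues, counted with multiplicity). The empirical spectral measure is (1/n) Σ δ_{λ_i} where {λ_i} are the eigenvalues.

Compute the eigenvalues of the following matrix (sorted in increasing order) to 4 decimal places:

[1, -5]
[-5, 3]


Since M is real symmetric, both eigenvalues are real; they are the roots of det(λI − M) = λ² − (tr M) λ + det M.
tr M = 1 + 3 = 4.
det M = 1·3 − (-5)² = 3 − 25 = -22.
Characteristic polynomial: λ² − 4λ − 22 = 0.
Discriminant Δ = (tr M)² − 4·det M = 16 − (-88) = 104; √Δ = 10.198039.
λ = (tr M ± √Δ)/2 = (4 ± 10.198039)/2, giving (tr M − √Δ)/2 = -3.0990 and (tr M + √Δ)/2 = 7.0990.

Eigenvalues sorted in increasing order: [-3.0990, 7.0990].


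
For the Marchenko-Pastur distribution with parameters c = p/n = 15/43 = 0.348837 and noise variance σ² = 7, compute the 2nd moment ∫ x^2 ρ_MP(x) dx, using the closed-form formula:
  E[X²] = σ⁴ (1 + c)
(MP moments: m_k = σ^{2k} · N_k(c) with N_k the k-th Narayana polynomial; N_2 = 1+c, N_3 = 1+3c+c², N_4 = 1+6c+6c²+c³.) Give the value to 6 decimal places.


E[X²] = σ⁴ (1 + c) (second MP moment). With σ² = 7 (so σ⁴ = 49) and c = 15/43 = 0.348837: E[X²] = 49 · (1 + 0.348837) = 49 · 1.348837.

So E[X^2] = 66.093023.


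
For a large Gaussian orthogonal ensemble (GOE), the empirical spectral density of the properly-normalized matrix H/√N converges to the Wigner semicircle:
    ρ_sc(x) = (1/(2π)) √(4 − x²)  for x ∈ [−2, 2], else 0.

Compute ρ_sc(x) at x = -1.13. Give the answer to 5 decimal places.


ρ_sc(x) = (1/(2π)) √(4 − x²). With x = -1.13:
  4 − x² = 4 − (-1.13)² = 4 − 1.276900 = 2.723100.
  √(4 − x²) = 1.650182.
  1/(2π) = 0.159155.
  ρ_sc(-1.13) = 0.159155 · 1.650182 = 0.262635.

Rounded to 5 decimal places: ρ_sc(-1.13) ≈ 0.26263.


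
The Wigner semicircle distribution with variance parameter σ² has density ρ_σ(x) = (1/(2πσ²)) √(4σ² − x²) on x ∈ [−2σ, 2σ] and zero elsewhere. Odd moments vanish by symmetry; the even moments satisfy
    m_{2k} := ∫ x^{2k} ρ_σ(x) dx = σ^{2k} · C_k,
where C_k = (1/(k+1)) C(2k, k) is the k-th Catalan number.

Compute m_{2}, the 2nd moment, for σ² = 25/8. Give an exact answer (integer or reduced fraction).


By the scaled semicircle moment identity, m_{2k} = σ^{2k} · C_k with k = 1.
C_1 = (1/(k+1)) · C(2k, k) = (1/2) · C(2, 1) = (1/2) · 2 = 1.
σ^{2k} = (σ²)^k = (25/8)^1 = 25/8.

Therefore m_{2} = σ^{2} · C_1 = (25/8) · 1 = 25/8.
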